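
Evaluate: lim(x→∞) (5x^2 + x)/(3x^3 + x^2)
This is an ∞/∞ indeterminate form.

Apply L'Hôpital's rule: differentiate numerator and denominator separately.
  f(x) = 5·x^2 + x   ⇒   f'(x) = 10·x + 1
  g(x) = 3·x^3 + x^2   ⇒   g'(x) = 9·x^2 + 2·x
  lim(x→∞) f'(x)/g'(x) = lim(x→∞) (10·x + 1)/(9·x^2 + 2·x)
  = 0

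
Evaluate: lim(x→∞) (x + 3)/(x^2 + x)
This is an ∞/∞ indeterminate form.

Apply L'Hôpital's rule: differentiate numerator and denominator separately.
  f(x) = x + 3   ⇒   f'(x) = 1
  g(x) = x^2 + x   ⇒   g'(x) = 2·x + 1
  lim(x→∞) f'(x)/g'(x) = lim(x→∞) (1)/(2·x + 1)
  = 0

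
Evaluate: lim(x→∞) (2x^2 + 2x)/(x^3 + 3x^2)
This is an ∞/∞ indeterminate form.

Apply L'Hôpital's rule: differentiate numerator and denominator separately.
  f(x) = 2·x^2 + 2·x   ⇒   f'(x) = 4·x + 2
  g(x) = x^3 + 3·x^2   ⇒   g'(x) = 3·x^2 + 6·x
  lim(x→∞) f'(x)/g'(x) = lim(x→∞) (4·x + 2)/(3·x^2 + 6·x)
  = 0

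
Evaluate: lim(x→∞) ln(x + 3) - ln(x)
This is an ∞-∞ indeterminate form.

Combine fractions or rationalize to convert ∞-∞ to 0/0 form:
  lim(x→∞) ln(x + 3) - ln(x) = 0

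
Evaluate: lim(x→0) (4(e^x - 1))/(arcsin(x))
This is a 0/0 indeterminate form.

Apply L'Hôpital's rule: differentiate numerator and denominator separately.
  f(x) = 4·e^(x) - 4   ⇒   f'(x) = 4·e^(x)
  g(x) = asin(x)   ⇒   g'(x) = 1/sqrt(1 - x^2)
  lim(x→0) f'(x)/g'(x) = lim(x→0) (4·e^(x))/(1/sqrt(1 - x^2))
  = 4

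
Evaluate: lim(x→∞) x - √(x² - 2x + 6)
This is an ∞-∞ indeterminate form.

Combine fractions or rationalize to convert ∞-∞ to 0/0 form:
  lim(x→∞) x - √(x² - 2x + 6) = 1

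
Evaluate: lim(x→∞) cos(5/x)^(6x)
This is an exponential indeterminate form.

For exponential indeterminate forms, take the natural log:
  Let L = lim(x→∞) cos(5/x)^(6x)
  Then ln(L) = lim(x→∞) [exponent × ln(base)]
  Evaluate using L'Hôpital or standard limits, then exponentiate.
  L = 1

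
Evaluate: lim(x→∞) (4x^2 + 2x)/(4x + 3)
This is an ∞/∞ indeterminate form.

Apply L'Hôpital's rule: differentiate numerator and denominator separately.
  f(x) = 4·x^2 + 2·x   ⇒   f'(x) = 8·x + 2
  g(x) = 4·x + 3   ⇒   g'(x) = 4
  lim(x→∞) f'(x)/g'(x) = lim(x→∞) (8·x + 2)/(4)
  = ∞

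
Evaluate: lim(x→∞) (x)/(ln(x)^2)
This is an ∞/∞ indeterminate form.

Apply L'Hôpital's rule: differentiate numerator and denominator separately.
  f(x) = x   ⇒   f'(x) = 1
  g(x) = ln(x)^2   ⇒   g'(x) = 2·ln(x)/x
  lim(x→∞) f'(x)/g'(x) = lim(x→∞) (1)/(2·ln(x)/x)
  = ∞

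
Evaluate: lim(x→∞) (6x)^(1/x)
This is an exponential indeterminate form.

For exponential indeterminate forms, take the natural log:
  Let L = lim(x→∞) (6x)^(1/x)
  Then ln(L) = lim(x→∞) [exponent × ln(base)]
  Evaluate using L'Hôpital or standard limits, then exponentiate.
  L = 1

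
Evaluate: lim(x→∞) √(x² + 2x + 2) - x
This is an ∞-∞ indeterminate form.

Combine fractions or rationalize to convert ∞-∞ to 0/0 form:
  lim(x→∞) √(x² + 2x + 2) - x = 1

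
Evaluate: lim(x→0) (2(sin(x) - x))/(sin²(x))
This is a 0/0 indeterminate form.

Apply L'Hôpital's rule: differentiate numerator and denominator separately.
  f(x) = -2·x + 2·sin(x)   ⇒   f'(x) = 2·cos(x) - 2
  g(x) = sin(x)^2   ⇒   g'(x) = 2·sin(x)·cos(x)
  lim(x→0) f'(x)/g'(x) = lim(x→0) (2·cos(x) - 2)/(2·sin(x)·cos(x))
  = 0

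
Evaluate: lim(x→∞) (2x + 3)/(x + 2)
This is an ∞/∞ indeterminate form.

Apply L'Hôpital's rule: differentiate numerator and denominator separately.
  f(x) = 2·x + 3   ⇒   f'(x) = 2
  g(x) = x + 2   ⇒   g'(x) = 1
  lim(x→∞) f'(x)/g'(x) = lim(x→∞) (2)/(1)
  = 2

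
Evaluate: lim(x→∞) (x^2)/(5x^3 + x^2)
This is an ∞/∞ indeterminate form.

Apply L'Hôpital's rule: differentiate numerator and denominator separately.
  f(x) = x^2   ⇒   f'(x) = 2·x
  g(x) = 5·x^3 + x^2   ⇒   g'(x) = 15·x^2 + 2·x
  lim(x→∞) f'(x)/g'(x) = lim(x→∞) (2·x)/(15·x^2 + 2·x)
  = 0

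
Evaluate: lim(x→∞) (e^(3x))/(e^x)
This is an ∞/∞ indeterminate form.

Apply L'Hôpital's rule: differentiate numerator and denominator separately.
  f(x) = e^(3·x)   ⇒   f'(x) = 3·e^(3·x)
  g(x) = e^(x)   ⇒   g'(x) = e^(x)
  lim(x→∞) f'(x)/g'(x) = lim(x→∞) (3·e^(3·x))/(e^(x))
  = ∞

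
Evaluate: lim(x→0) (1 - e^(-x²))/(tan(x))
This is a 0/0 indeterminate form.

Apply L'Hôpital's rule: differentiate numerator and denominator separately.
  f(x) = 1 - e^(-x^2)   ⇒   f'(x) = 2·x·e^(-x^2)
  g(x) = tan(x)   ⇒   g'(x) = tan(x)^2 + 1
  lim(x→0) f'(x)/g'(x) = lim(x→0) (2·x·e^(-x^2))/(tan(x)^2 + 1)
  = 0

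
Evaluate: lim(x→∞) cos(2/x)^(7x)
This is an exponential indeterminate form.

For exponential indeterminate forms, take the natural log:
  Let L = lim(x→∞) cos(2/x)^(7x)
  Then ln(L) = lim(x→∞) [exponent × ln(base)]
  Evaluate using L'Hôpital or standard limits, then exponentiate.
  L = 1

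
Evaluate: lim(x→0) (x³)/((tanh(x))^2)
This is a 0/0 indeterminate form.

Apply L'Hôpital's rule: differentiate numerator and denominator separately.
  f(x) = x^3   ⇒   f'(x) = 3·x^2
  g(x) = tanh(x)^2   ⇒   g'(x) = (2 - 2·tanh(x)^2)·tanh(x)
  lim(x→0) f'(x)/g'(x) = lim(x→0) (3·x^2)/((2 - 2·tanh(x)^2)·tanh(x))
  = 0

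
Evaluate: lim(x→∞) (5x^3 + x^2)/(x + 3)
This is an ∞/∞ indeterminate form.

Apply L'Hôpital's rule: differentiate numerator and denominator separately.
  f(x) = 5·x^3 + x^2   ⇒   f'(x) = 15·x^2 + 2·x
  g(x) = x + 3   ⇒   g'(x) = 1
  lim(x→∞) f'(x)/g'(x) = lim(x→∞) (15·x^2 + 2·x)/(1)
  = ∞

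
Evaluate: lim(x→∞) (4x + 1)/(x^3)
This is an ∞/∞ indeterminate form.

Apply L'Hôpital's rule: differentiate numerator and denominator separately.
  f(x) = 4·x + 1   ⇒   f'(x) = 4
  g(x) = x^3   ⇒   g'(x) = 3·x^2
  lim(x→∞) f'(x)/g'(x) = lim(x→∞) (4)/(3·x^2)
  = 0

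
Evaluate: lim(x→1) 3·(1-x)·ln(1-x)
This is a 0·∞ indeterminate form.

Rewrite 0·∞ as a quotient (0/0 or ∞/∞ form), then apply L'Hôpital's rule:
  lim(x→1) 3·(1-x)·ln(1-x) = 0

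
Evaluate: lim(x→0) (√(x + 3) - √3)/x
This is a standard limit.

Factor or rationalize the expression:
  lim(x→0) (√(x + 3) - √3)/x = sqrt(3)/6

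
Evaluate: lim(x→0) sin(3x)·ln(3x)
This is a 0·∞ indeterminate form.

Rewrite 0·∞ as a quotient (0/0 or ∞/∞ form), then apply L'Hôpital's rule:
  lim(x→0) sin(3x)·ln(3x) = 0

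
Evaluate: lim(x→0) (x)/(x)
This is a 0/0 indeterminate form.

Apply L'Hôpital's rule: differentiate numerator and denominator separately.
  f(x) = x   ⇒   f'(x) = 1
  g(x) = x   ⇒   g'(x) = 1
  lim(x→0) f'(x)/g'(x) = lim(x→0) (1)/(1)
  = 1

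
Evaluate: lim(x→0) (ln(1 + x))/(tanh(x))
This is a 0/0 indeterminate form.

Apply L'Hôpital's rule: differentiate numerator and denominator separately.
  f(x) = ln(x + 1)   ⇒   f'(x) = 1/(x + 1)
  g(x) = tanh(x)   ⇒   g'(x) = 1 - tanh(x)^2
  lim(x→0) f'(x)/g'(x) = lim(x→0) (1/(x + 1))/(1 - tanh(x)^2)
  = 1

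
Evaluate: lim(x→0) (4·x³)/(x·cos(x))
This is a 0/0 indeterminate form.

Apply L'Hôpital's rule: differentiate numerator and denominator separately.
  f(x) = 4·x^3   ⇒   f'(x) = 12·x^2
  g(x) = x·cos(x)   ⇒   g'(x) = -x·sin(x) + cos(x)
  lim(x→0) f'(x)/g'(x) = lim(x→0) (12·x^2)/(-x·sin(x) + cos(x))
  = 0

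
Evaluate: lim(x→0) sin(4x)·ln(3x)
This is a 0·∞ indeterminate form.

Rewrite 0·∞ as a quotient (0/0 or ∞/∞ form), then apply L'Hôpital's rule:
  lim(x→0) sin(4x)·ln(3x) = 0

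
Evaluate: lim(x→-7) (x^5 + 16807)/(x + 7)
This is a standard limit.

Factor or rationalize the expression:
  lim(x→-7) (x^5 + 16807)/(x + 7) = 12005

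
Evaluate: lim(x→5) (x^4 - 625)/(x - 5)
This is a standard limit.

Factor or rationalize the expression:
  lim(x→5) (x^4 - 625)/(x - 5) = 500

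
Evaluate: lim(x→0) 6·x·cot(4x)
This is a 0·∞ indeterminate form.

Rewrite 0·∞ as a quotient (0/0 or ∞/∞ form), then apply L'Hôpital's rule:
  lim(x→0) 6·x·cot(4x) = 3/2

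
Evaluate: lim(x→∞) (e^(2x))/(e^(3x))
This is an ∞/∞ indeterminate form.

Apply L'Hôpital's rule: differentiate numerator and denominator separately.
  f(x) = e^(2·x)   ⇒   f'(x) = 2·e^(2·x)
  g(x) = e^(3·x)   ⇒   g'(x) = 3·e^(3·x)
  lim(x→∞) f'(x)/g'(x) = lim(x→∞) (2·e^(2·x))/(3·e^(3·x))
  = 0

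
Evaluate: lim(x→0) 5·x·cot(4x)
This is a 0·∞ indeterminate form.

Rewrite 0·∞ as a quotient (0/0 or ∞/∞ form), then apply L'Hôpital's rule:
  lim(x→0) 5·x·cot(4x) = 5/4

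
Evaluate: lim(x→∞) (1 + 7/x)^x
This is an exponential indeterminate form.

For exponential indeterminate forms, take the natural log:
  Let L = lim(x→∞) (1 + 7/x)^x
  Then ln(L) = lim(x→∞) [exponent × ln(base)]
  Evaluate using L'Hôpital or standard limits, then exponentiate.
  L = e^(7)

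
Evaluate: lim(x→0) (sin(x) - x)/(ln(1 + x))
This is a 0/0 indeterminate form.

Apply L'Hôpital's rule: differentiate numerator and denominator separately.
  f(x) = -x + sin(x)   ⇒   f'(x) = cos(x) - 1
  g(x) = ln(x + 1)   ⇒   g'(x) = 1/(x + 1)
  lim(x→0) f'(x)/g'(x) = lim(x→0) (cos(x) - 1)/(1/(x + 1))
  = 0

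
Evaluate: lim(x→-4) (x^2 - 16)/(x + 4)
This is a standard limit.

Factor or rationalize the expression:
  lim(x→-4) (x^2 - 16)/(x + 4) = -8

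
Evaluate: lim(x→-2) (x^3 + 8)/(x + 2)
This is a standard limit.

Factor or rationalize the expression:
  lim(x→-2) (x^3 + 8)/(x + 2) = 12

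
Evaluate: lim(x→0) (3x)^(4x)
This is an exponential indeterminate form.

For exponential indeterminate forms, take the natural log:
  Let L = lim(x→0) (3x)^(4x)
  Then ln(L) = lim(x→0) [exponent × ln(base)]
  Evaluate using L'Hôpital or standard limits, then exponentiate.
  L = 1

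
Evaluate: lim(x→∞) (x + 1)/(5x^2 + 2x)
This is an ∞/∞ indeterminate form.

Apply L'Hôpital's rule: differentiate numerator and denominator separately.
  f(x) = x + 1   ⇒   f'(x) = 1
  g(x) = 5·x^2 + 2·x   ⇒   g'(x) = 10·x + 2
  lim(x→∞) f'(x)/g'(x) = lim(x→∞) (1)/(10·x + 2)
  = 0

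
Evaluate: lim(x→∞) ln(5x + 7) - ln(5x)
This is an ∞-∞ indeterminate form.

Combine fractions or rationalize to convert ∞-∞ to 0/0 form:
  lim(x→∞) ln(5x + 7) - ln(5x) = 0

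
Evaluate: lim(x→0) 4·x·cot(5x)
This is a 0·∞ indeterminate form.

Rewrite 0·∞ as a quotient (0/0 or ∞/∞ form), then apply L'Hôpital's rule:
  lim(x→0) 4·x·cot(5x) = 4/5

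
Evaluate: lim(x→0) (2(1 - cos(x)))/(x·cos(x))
This is a 0/0 indeterminate form.

Apply L'Hôpital's rule: differentiate numerator and denominator separately.
  f(x) = 2 - 2·cos(x)   ⇒   f'(x) = 2·sin(x)
  g(x) = x·cos(x)   ⇒   g'(x) = -x·sin(x) + cos(x)
  lim(x→0) f'(x)/g'(x) = lim(x→0) (2·sin(x))/(-x·sin(x) + cos(x))
  = 0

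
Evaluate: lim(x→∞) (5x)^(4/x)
This is an exponential indeterminate form.

For exponential indeterminate forms, take the natural log:
  Let L = lim(x→∞) (5x)^(4/x)
  Then ln(L) = lim(x→∞) [exponent × ln(base)]
  Evaluate using L'Hôpital or standard limits, then exponentiate.
  L = 1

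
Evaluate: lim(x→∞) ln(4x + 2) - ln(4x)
This is an ∞-∞ indeterminate form.

Combine fractions or rationalize to convert ∞-∞ to 0/0 form:
  lim(x→∞) ln(4x + 2) - ln(4x) = 0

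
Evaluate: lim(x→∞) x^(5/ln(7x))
This is an exponential indeterminate form.

For exponential indeterminate forms, take the natural log:
  Let L = lim(x→∞) x^(5/ln(7x))
  Then ln(L) = lim(x→∞) [exponent × ln(base)]
  Evaluate using L'Hôpital or standard limits, then exponentiate.
  L = e^(5)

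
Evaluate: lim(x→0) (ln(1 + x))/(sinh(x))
This is a 0/0 indeterminate form.

Apply L'Hôpital's rule: differentiate numerator and denominator separately.
  f(x) = ln(x + 1)   ⇒   f'(x) = 1/(x + 1)
  g(x) = sinh(x)   ⇒   g'(x) = cosh(x)
  lim(x→0) f'(x)/g'(x) = lim(x→0) (1/(x + 1))/(cosh(x))
  = 1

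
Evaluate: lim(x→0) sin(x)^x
This is an exponential indeterminate form.

For exponential indeterminate forms, take the natural log:
  Let L = lim(x→0) sin(x)^x
  Then ln(L) = lim(x→0) [exponent × ln(base)]
  Evaluate using L'Hôpital or standard limits, then exponentiate.
  L = 1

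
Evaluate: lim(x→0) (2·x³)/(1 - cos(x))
This is a 0/0 indeterminate form.

Apply L'Hôpital's rule: differentiate numerator and denominator separately.
  f(x) = 2·x^3   ⇒   f'(x) = 6·x^2
  g(x) = 1 - cos(x)   ⇒   g'(x) = sin(x)
  lim(x→0) f'(x)/g'(x) = lim(x→0) (6·x^2)/(sin(x))
  = 0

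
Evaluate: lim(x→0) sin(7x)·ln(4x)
This is a 0·∞ indeterminate form.

Rewrite 0·∞ as a quotient (0/0 or ∞/∞ form), then apply L'Hôpital's rule:
  lim(x→0) sin(7x)·ln(4x) = 0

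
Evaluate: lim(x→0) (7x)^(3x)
This is an exponential indeterminate form.

For exponential indeterminate forms, take the natural log:
  Let L = lim(x→0) (7x)^(3x)
  Then ln(L) = lim(x→0) [exponent × ln(base)]
  Evaluate using L'Hôpital or standard limits, then exponentiate.
  L = 1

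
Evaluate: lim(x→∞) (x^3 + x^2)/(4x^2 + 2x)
This is an ∞/∞ indeterminate form.

Apply L'Hôpital's rule: differentiate numerator and denominator separately.
  f(x) = x^3 + x^2   ⇒   f'(x) = 3·x^2 + 2·x
  g(x) = 4·x^2 + 2·x   ⇒   g'(x) = 8·x + 2
  lim(x→∞) f'(x)/g'(x) = lim(x→∞) (3·x^2 + 2·x)/(8·x + 2)
  = ∞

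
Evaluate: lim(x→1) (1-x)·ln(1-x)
This is a 0·∞ indeterminate form.

Rewrite 0·∞ as a quotient (0/0 or ∞/∞ form), then apply L'Hôpital's rule:
  lim(x→1) (1-x)·ln(1-x) = 0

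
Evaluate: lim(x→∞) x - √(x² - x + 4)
This is an ∞-∞ indeterminate form.

Combine fractions or rationalize to convert ∞-∞ to 0/0 form:
  lim(x→∞) x - √(x² - x + 4) = 1/2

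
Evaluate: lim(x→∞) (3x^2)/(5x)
This is an ∞/∞ indeterminate form.

Apply L'Hôpital's rule: differentiate numerator and denominator separately.
  f(x) = 3·x^2   ⇒   f'(x) = 6·x
  g(x) = 5·x   ⇒   g'(x) = 5
  lim(x→∞) f'(x)/g'(x) = lim(x→∞) (6·x)/(5)
  = ∞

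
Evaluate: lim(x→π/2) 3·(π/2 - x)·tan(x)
This is a 0·∞ indeterminate form.

Rewrite 0·∞ as a quotient (0/0 or ∞/∞ form), then apply L'Hôpital's rule:
  lim(x→π/2) 3·(π/2 - x)·tan(x) = 3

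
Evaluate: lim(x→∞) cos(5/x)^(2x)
This is an exponential indeterminate form.

For exponential indeterminate forms, take the natural log:
  Let L = lim(x→∞) cos(5/x)^(2x)
  Then ln(L) = lim(x→∞) [exponent × ln(base)]
  Evaluate using L'Hôpital or standard limits, then exponentiate.
  L = 1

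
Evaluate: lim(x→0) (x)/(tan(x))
This is a 0/0 indeterminate form.

Apply L'Hôpital's rule: differentiate numerator and denominator separately.
  f(x) = x   ⇒   f'(x) = 1
  g(x) = tan(x)   ⇒   g'(x) = tan(x)^2 + 1
  lim(x→0) f'(x)/g'(x) = lim(x→0) (1)/(tan(x)^2 + 1)
  = 1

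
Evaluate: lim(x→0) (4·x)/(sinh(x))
This is a 0/0 indeterminate form.

Apply L'Hôpital's rule: differentiate numerator and denominator separately.
  f(x) = 4·x   ⇒   f'(x) = 4
  g(x) = sinh(x)   ⇒   g'(x) = cosh(x)
  lim(x→0) f'(x)/g'(x) = lim(x→0) (4)/(cosh(x))
  = 4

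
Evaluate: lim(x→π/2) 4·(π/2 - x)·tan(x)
This is a 0·∞ indeterminate form.

Rewrite 0·∞ as a quotient (0/0 or ∞/∞ form), then apply L'Hôpital's rule:
  lim(x→π/2) 4·(π/2 - x)·tan(x) = 4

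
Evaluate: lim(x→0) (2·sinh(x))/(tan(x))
This is a 0/0 indeterminate form.

Apply L'Hôpital's rule: differentiate numerator and denominator separately.
  f(x) = 2·sinh(x)   ⇒   f'(x) = 2·cosh(x)
  g(x) = tan(x)   ⇒   g'(x) = tan(x)^2 + 1
  lim(x→0) f'(x)/g'(x) = lim(x→0) (2·cosh(x))/(tan(x)^2 + 1)
  = 2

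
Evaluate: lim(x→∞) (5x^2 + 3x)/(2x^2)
This is an ∞/∞ indeterminate form.

Apply L'Hôpital's rule: differentiate numerator and denominator separately.
  f(x) = 5·x^2 + 3·x   ⇒   f'(x) = 10·x + 3
  g(x) = 2·x^2   ⇒   g'(x) = 4·x
  lim(x→∞) f'(x)/g'(x) = lim(x→∞) (10·x + 3)/(4·x)
  = 5/2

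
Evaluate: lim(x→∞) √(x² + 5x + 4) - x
This is an ∞-∞ indeterminate form.

Combine fractions or rationalize to convert ∞-∞ to 0/0 form:
  lim(x→∞) √(x² + 5x + 4) - x = 5/2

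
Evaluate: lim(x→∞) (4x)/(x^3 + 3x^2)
This is an ∞/∞ indeterminate form.

Apply L'Hôpital's rule: differentiate numerator and denominator separately.
  f(x) = 4·x   ⇒   f'(x) = 4
  g(x) = x^3 + 3·x^2   ⇒   g'(x) = 3·x^2 + 6·x
  lim(x→∞) f'(x)/g'(x) = lim(x→∞) (4)/(3·x^2 + 6·x)
  = 0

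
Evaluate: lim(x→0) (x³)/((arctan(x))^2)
This is a 0/0 indeterminate form.

Apply L'Hôpital's rule: differentiate numerator and denominator separately.
  f(x) = x^3   ⇒   f'(x) = 3·x^2
  g(x) = atan(x)^2   ⇒   g'(x) = 2·atan(x)/(x^2 + 1)
  lim(x→0) f'(x)/g'(x) = lim(x→0) (3·x^2)/(2·atan(x)/(x^2 + 1))
  = 0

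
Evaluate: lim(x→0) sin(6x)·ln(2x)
This is a 0·∞ indeterminate form.

Rewrite 0·∞ as a quotient (0/0 or ∞/∞ form), then apply L'Hôpital's rule:
  lim(x→0) sin(6x)·ln(2x) = 0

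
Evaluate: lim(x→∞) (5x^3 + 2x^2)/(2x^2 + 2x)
This is an ∞/∞ indeterminate form.

Apply L'Hôpital's rule: differentiate numerator and denominator separately.
  f(x) = 5·x^3 + 2·x^2   ⇒   f'(x) = 15·x^2 + 4·x
  g(x) = 2·x^2 + 2·x   ⇒   g'(x) = 4·x + 2
  lim(x→∞) f'(x)/g'(x) = lim(x→∞) (15·x^2 + 4·x)/(4·x + 2)
  = ∞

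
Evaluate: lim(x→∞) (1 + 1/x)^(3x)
This is an exponential indeterminate form.

For exponential indeterminate forms, take the natural log:
  Let L = lim(x→∞) (1 + 1/x)^(3x)
  Then ln(L) = lim(x→∞) [exponent × ln(base)]
  Evaluate using L'Hôpital or standard limits, then exponentiate.
  L = e^(3)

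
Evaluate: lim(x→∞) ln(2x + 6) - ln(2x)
This is an ∞-∞ indeterminate form.

Combine fractions or rationalize to convert ∞-∞ to 0/0 form:
  lim(x→∞) ln(2x + 6) - ln(2x) = 0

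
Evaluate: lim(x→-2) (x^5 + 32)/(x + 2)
This is a standard limit.

Factor or rationalize the expression:
  lim(x→-2) (x^5 + 32)/(x + 2) = 80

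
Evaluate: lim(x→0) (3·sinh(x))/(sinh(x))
This is a 0/0 indeterminate form.

Apply L'Hôpital's rule: differentiate numerator and denominator separately.
  f(x) = 3·sinh(x)   ⇒   f'(x) = 3·cosh(x)
  g(x) = sinh(x)   ⇒   g'(x) = cosh(x)
  lim(x→0) f'(x)/g'(x) = lim(x→0) (3·cosh(x))/(cosh(x))
  = 3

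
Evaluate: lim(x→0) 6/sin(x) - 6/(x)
This is an ∞-∞ indeterminate form.

Combine fractions or rationalize to convert ∞-∞ to 0/0 form:
  lim(x→0) 6/sin(x) - 6/(x) = 0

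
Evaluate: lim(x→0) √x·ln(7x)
This is a 0·∞ indeterminate form.

Rewrite 0·∞ as a quotient (0/0 or ∞/∞ form), then apply L'Hôpital's rule:
  lim(x→0) √x·ln(7x) = 0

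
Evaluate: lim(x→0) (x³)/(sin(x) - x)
This is a 0/0 indeterminate form.

Apply L'Hôpital's rule: differentiate numerator and denominator separately.
  f(x) = x^3   ⇒   f'(x) = 3·x^2
  g(x) = -x + sin(x)   ⇒   g'(x) = cos(x) - 1
  lim(x→0) f'(x)/g'(x) = lim(x→0) (3·x^2)/(cos(x) - 1)
  = -6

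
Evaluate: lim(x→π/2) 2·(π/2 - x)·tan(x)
This is a 0·∞ indeterminate form.

Rewrite 0·∞ as a quotient (0/0 or ∞/∞ form), then apply L'Hôpital's rule:
  lim(x→π/2) 2·(π/2 - x)·tan(x) = 2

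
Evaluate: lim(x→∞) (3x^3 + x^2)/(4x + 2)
This is an ∞/∞ indeterminate form.

Apply L'Hôpital's rule: differentiate numerator and denominator separately.
  f(x) = 3·x^3 + x^2   ⇒   f'(x) = 9·x^2 + 2·x
  g(x) = 4·x + 2   ⇒   g'(x) = 4
  lim(x→∞) f'(x)/g'(x) = lim(x→∞) (9·x^2 + 2·x)/(4)
  = ∞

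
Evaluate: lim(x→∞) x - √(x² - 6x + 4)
This is an ∞-∞ indeterminate form.

Combine fractions or rationalize to convert ∞-∞ to 0/0 form:
  lim(x→∞) x - √(x² - 6x + 4) = 3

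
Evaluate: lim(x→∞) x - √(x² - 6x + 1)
This is an ∞-∞ indeterminate form.

Combine fractions or rationalize to convert ∞-∞ to 0/0 form:
  lim(x→∞) x - √(x² - 6x + 1) = 3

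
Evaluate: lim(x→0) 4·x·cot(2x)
This is a 0·∞ indeterminate form.

Rewrite 0·∞ as a quotient (0/0 or ∞/∞ form), then apply L'Hôpital's rule:
  lim(x→0) 4·x·cot(2x) = 2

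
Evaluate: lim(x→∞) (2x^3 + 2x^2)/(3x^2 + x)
This is an ∞/∞ indeterminate form.

Apply L'Hôpital's rule: differentiate numerator and denominator separately.
  f(x) = 2·x^3 + 2·x^2   ⇒   f'(x) = 6·x^2 + 4·x
  g(x) = 3·x^2 + x   ⇒   g'(x) = 6·x + 1
  lim(x→∞) f'(x)/g'(x) = lim(x→∞) (6·x^2 + 4·x)/(6·x + 1)
  = ∞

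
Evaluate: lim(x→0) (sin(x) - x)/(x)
This is a 0/0 indeterminate form.

Apply L'Hôpital's rule: differentiate numerator and denominator separately.
  f(x) = -x + sin(x)   ⇒   f'(x) = cos(x) - 1
  g(x) = x   ⇒   g'(x) = 1
  lim(x→0) f'(x)/g'(x) = lim(x→0) (cos(x) - 1)/(1)
  = 0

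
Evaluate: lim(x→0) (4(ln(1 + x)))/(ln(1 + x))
This is a 0/0 indeterminate form.

Apply L'Hôpital's rule: differentiate numerator and denominator separately.
  f(x) = 4·ln(x + 1)   ⇒   f'(x) = 4/(x + 1)
  g(x) = ln(x + 1)   ⇒   g'(x) = 1/(x + 1)
  lim(x→0) f'(x)/g'(x) = lim(x→0) (4/(x + 1))/(1/(x + 1))
  = 4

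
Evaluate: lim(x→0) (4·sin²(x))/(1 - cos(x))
This is a 0/0 indeterminate form.

Apply L'Hôpital's rule: differentiate numerator and denominator separately.
  f(x) = 4·sin(x)^2   ⇒   f'(x) = 8·sin(x)·cos(x)
  g(x) = 1 - cos(x)   ⇒   g'(x) = sin(x)
  lim(x→0) f'(x)/g'(x) = lim(x→0) (8·sin(x)·cos(x))/(sin(x))
  = 8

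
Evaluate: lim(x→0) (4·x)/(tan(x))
This is a 0/0 indeterminate form.

Apply L'Hôpital's rule: differentiate numerator and denominator separately.
  f(x) = 4·x   ⇒   f'(x) = 4
  g(x) = tan(x)   ⇒   g'(x) = tan(x)^2 + 1
  lim(x→0) f'(x)/g'(x) = lim(x→0) (4)/(tan(x)^2 + 1)
  = 4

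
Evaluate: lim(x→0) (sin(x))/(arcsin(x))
This is a 0/0 indeterminate form.

Apply L'Hôpital's rule: differentiate numerator and denominator separately.
  f(x) = sin(x)   ⇒   f'(x) = cos(x)
  g(x) = asin(x)   ⇒   g'(x) = 1/sqrt(1 - x^2)
  lim(x→0) f'(x)/g'(x) = lim(x→0) (cos(x))/(1/sqrt(1 - x^2))
  = 1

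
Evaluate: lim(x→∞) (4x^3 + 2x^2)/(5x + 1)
This is an ∞/∞ indeterminate form.

Apply L'Hôpital's rule: differentiate numerator and denominator separately.
  f(x) = 4·x^3 + 2·x^2   ⇒   f'(x) = 12·x^2 + 4·x
  g(x) = 5·x + 1   ⇒   g'(x) = 5
  lim(x→∞) f'(x)/g'(x) = lim(x→∞) (12·x^2 + 4·x)/(5)
  = ∞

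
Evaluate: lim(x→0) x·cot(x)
This is a 0·∞ indeterminate form.

Rewrite 0·∞ as a quotient (0/0 or ∞/∞ form), then apply L'Hôpital's rule:
  lim(x→0) x·cot(x) = 1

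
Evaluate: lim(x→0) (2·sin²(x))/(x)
This is a 0/0 indeterminate form.

Apply L'Hôpital's rule: differentiate numerator and denominator separately.
  f(x) = 2·sin(x)^2   ⇒   f'(x) = 4·sin(x)·cos(x)
  g(x) = x   ⇒   g'(x) = 1
  lim(x→0) f'(x)/g'(x) = lim(x→0) (4·sin(x)·cos(x))/(1)
  = 0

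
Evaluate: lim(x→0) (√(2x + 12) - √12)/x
This is a standard limit.

Factor or rationalize the expression:
  lim(x→0) (√(2x + 12) - √12)/x = sqrt(3)/6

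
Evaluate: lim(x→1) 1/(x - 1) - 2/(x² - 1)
This is an ∞-∞ indeterminate form.

Combine fractions or rationalize to convert ∞-∞ to 0/0 form:
  lim(x→1) 1/(x - 1) - 2/(x² - 1) = 1/2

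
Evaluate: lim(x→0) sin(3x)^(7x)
This is an exponential indeterminate form.

For exponential indeterminate forms, take the natural log:
  Let L = lim(x→0) sin(3x)^(7x)
  Then ln(L) = lim(x→0) [exponent × ln(base)]
  Evaluate using L'Hôpital or standard limits, then exponentiate.
  L = 1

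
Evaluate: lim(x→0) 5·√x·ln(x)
This is a 0·∞ indeterminate form.

Rewrite 0·∞ as a quotient (0/0 or ∞/∞ form), then apply L'Hôpital's rule:
  lim(x→0) 5·√x·ln(x) = 0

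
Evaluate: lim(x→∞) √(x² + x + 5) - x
This is an ∞-∞ indeterminate form.

Combine fractions or rationalize to convert ∞-∞ to 0/0 form:
  lim(x→∞) √(x² + x + 5) - x = 1/2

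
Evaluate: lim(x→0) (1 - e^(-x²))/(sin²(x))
This is a 0/0 indeterminate form.

Apply L'Hôpital's rule: differentiate numerator and denominator separately.
  f(x) = 1 - e^(-x^2)   ⇒   f'(x) = 2·x·e^(-x^2)
  g(x) = sin(x)^2   ⇒   g'(x) = 2·sin(x)·cos(x)
  lim(x→0) f'(x)/g'(x) = lim(x→0) (2·x·e^(-x^2))/(2·sin(x)·cos(x))
  = 1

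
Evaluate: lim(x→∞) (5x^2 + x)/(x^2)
This is an ∞/∞ indeterminate form.

Apply L'Hôpital's rule: differentiate numerator and denominator separately.
  f(x) = 5·x^2 + x   ⇒   f'(x) = 10·x + 1
  g(x) = x^2   ⇒   g'(x) = 2·x
  lim(x→∞) f'(x)/g'(x) = lim(x→∞) (10·x + 1)/(2·x)
  = 5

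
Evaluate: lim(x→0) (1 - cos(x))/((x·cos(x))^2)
This is a 0/0 indeterminate form.

Apply L'Hôpital's rule: differentiate numerator and denominator separately.
  f(x) = 1 - cos(x)   ⇒   f'(x) = sin(x)
  g(x) = x^2·cos(x)^2   ⇒   g'(x) = -2·x^2·sin(x)·cos(x) + 2·x·cos(x)^2
  lim(x→0) f'(x)/g'(x) = lim(x→0) (sin(x))/(-2·x^2·sin(x)·cos(x) + 2·x·cos(x)^2)
  = 1/2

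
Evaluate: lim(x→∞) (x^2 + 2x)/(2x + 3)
This is an ∞/∞ indeterminate form.

Apply L'Hôpital's rule: differentiate numerator and denominator separately.
  f(x) = x^2 + 2·x   ⇒   f'(x) = 2·x + 2
  g(x) = 2·x + 3   ⇒   g'(x) = 2
  lim(x→∞) f'(x)/g'(x) = lim(x→∞) (2·x + 2)/(2)
  = ∞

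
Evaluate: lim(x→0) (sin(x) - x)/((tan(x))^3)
This is a 0/0 indeterminate form.

Apply L'Hôpital's rule: differentiate numerator and denominator separately.
  f(x) = -x + sin(x)   ⇒   f'(x) = cos(x) - 1
  g(x) = tan(x)^3   ⇒   g'(x) = (3·tan(x)^2 + 3)·tan(x)^2
  lim(x→0) f'(x)/g'(x) = lim(x→0) (cos(x) - 1)/((3·tan(x)^2 + 3)·tan(x)^2)
  = -1/6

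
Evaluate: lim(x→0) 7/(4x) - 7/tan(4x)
This is an ∞-∞ indeterminate form.

Combine fractions or rationalize to convert ∞-∞ to 0/0 form:
  lim(x→0) 7/(4x) - 7/tan(4x) = 0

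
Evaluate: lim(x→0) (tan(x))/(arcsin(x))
This is a 0/0 indeterminate form.

Apply L'Hôpital's rule: differentiate numerator and denominator separately.
  f(x) = tan(x)   ⇒   f'(x) = tan(x)^2 + 1
  g(x) = asin(x)   ⇒   g'(x) = 1/sqrt(1 - x^2)
  lim(x→0) f'(x)/g'(x) = lim(x→0) (tan(x)^2 + 1)/(1/sqrt(1 - x^2))
  = 1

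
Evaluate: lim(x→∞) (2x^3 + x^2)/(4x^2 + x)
This is an ∞/∞ indeterminate form.

Apply L'Hôpital's rule: differentiate numerator and denominator separately.
  f(x) = 2·x^3 + x^2   ⇒   f'(x) = 6·x^2 + 2·x
  g(x) = 4·x^2 + x   ⇒   g'(x) = 8·x + 1
  lim(x→∞) f'(x)/g'(x) = lim(x→∞) (6·x^2 + 2·x)/(8·x + 1)
  = ∞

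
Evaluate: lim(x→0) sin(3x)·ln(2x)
This is a 0·∞ indeterminate form.

Rewrite 0·∞ as a quotient (0/0 or ∞/∞ form), then apply L'Hôpital's rule:
  lim(x→0) sin(3x)·ln(2x) = 0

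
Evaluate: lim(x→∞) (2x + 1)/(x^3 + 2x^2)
This is an ∞/∞ indeterminate form.

Apply L'Hôpital's rule: differentiate numerator and denominator separately.
  f(x) = 2·x + 1   ⇒   f'(x) = 2
  g(x) = x^3 + 2·x^2   ⇒   g'(x) = 3·x^2 + 4·x
  lim(x→∞) f'(x)/g'(x) = lim(x→∞) (2)/(3·x^2 + 4·x)
  = 0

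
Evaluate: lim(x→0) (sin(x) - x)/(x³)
This is a 0/0 indeterminate form.

Apply L'Hôpital's rule: differentiate numerator and denominator separately.
  f(x) = -x + sin(x)   ⇒   f'(x) = cos(x) - 1
  g(x) = x^3   ⇒   g'(x) = 3·x^2
  lim(x→0) f'(x)/g'(x) = lim(x→0) (cos(x) - 1)/(3·x^2)
  = -1/6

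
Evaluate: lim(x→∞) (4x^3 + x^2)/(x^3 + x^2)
This is an ∞/∞ indeterminate form.

Apply L'Hôpital's rule: differentiate numerator and denominator separately.
  f(x) = 4·x^3 + x^2   ⇒   f'(x) = 12·x^2 + 2·x
  g(x) = x^3 + x^2   ⇒   g'(x) = 3·x^2 + 2·x
  lim(x→∞) f'(x)/g'(x) = lim(x→∞) (12·x^2 + 2·x)/(3·x^2 + 2·x)
  = 4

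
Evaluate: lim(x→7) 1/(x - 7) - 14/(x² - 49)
This is an ∞-∞ indeterminate form.

Combine fractions or rationalize to convert ∞-∞ to 0/0 form:
  lim(x→7) 1/(x - 7) - 14/(x² - 49) = 1/14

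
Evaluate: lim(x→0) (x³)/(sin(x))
This is a 0/0 indeterminate form.

Apply L'Hôpital's rule: differentiate numerator and denominator separately.
  f(x) = x^3   ⇒   f'(x) = 3·x^2
  g(x) = sin(x)   ⇒   g'(x) = cos(x)
  lim(x→0) f'(x)/g'(x) = lim(x→0) (3·x^2)/(cos(x))
  = 0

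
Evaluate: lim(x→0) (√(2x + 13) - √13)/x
This is a standard limit.

Factor or rationalize the expression:
  lim(x→0) (√(2x + 13) - √13)/x = sqrt(13)/13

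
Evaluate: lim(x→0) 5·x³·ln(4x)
This is a 0·∞ indeterminate form.

Rewrite 0·∞ as a quotient (0/0 or ∞/∞ form), then apply L'Hôpital's rule:
  lim(x→0) 5·x³·ln(4x) = 0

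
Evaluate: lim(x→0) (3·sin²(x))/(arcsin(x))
This is a 0/0 indeterminate form.

Apply L'Hôpital's rule: differentiate numerator and denominator separately.
  f(x) = 3·sin(x)^2   ⇒   f'(x) = 6·sin(x)·cos(x)
  g(x) = asin(x)   ⇒   g'(x) = 1/sqrt(1 - x^2)
  lim(x→0) f'(x)/g'(x) = lim(x→0) (6·sin(x)·cos(x))/(1/sqrt(1 - x^2))
  = 0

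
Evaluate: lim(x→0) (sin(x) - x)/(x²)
This is a 0/0 indeterminate form.

Apply L'Hôpital's rule: differentiate numerator and denominator separately.
  f(x) = -x + sin(x)   ⇒   f'(x) = cos(x) - 1
  g(x) = x^2   ⇒   g'(x) = 2·x
  lim(x→0) f'(x)/g'(x) = lim(x→0) (cos(x) - 1)/(2·x)
  = 0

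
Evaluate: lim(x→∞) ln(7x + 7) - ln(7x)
This is an ∞-∞ indeterminate form.

Combine fractions or rationalize to convert ∞-∞ to 0/0 form:
  lim(x→∞) ln(7x + 7) - ln(7x) = 0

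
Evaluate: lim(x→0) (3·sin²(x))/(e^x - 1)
This is a 0/0 indeterminate form.

Apply L'Hôpital's rule: differentiate numerator and denominator separately.
  f(x) = 3·sin(x)^2   ⇒   f'(x) = 6·sin(x)·cos(x)
  g(x) = e^(x) - 1   ⇒   g'(x) = e^(x)
  lim(x→0) f'(x)/g'(x) = lim(x→0) (6·sin(x)·cos(x))/(e^(x))
  = 0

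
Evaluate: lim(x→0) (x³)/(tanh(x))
This is a 0/0 indeterminate form.

Apply L'Hôpital's rule: differentiate numerator and denominator separately.
  f(x) = x^3   ⇒   f'(x) = 3·x^2
  g(x) = tanh(x)   ⇒   g'(x) = 1 - tanh(x)^2
  lim(x→0) f'(x)/g'(x) = lim(x→0) (3·x^2)/(1 - tanh(x)^2)
  = 0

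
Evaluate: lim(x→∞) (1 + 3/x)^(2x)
This is an exponential indeterminate form.

For exponential indeterminate forms, take the natural log:
  Let L = lim(x→∞) (1 + 3/x)^(2x)
  Then ln(L) = lim(x→∞) [exponent × ln(base)]
  Evaluate using L'Hôpital or standard limits, then exponentiate.
  L = e^(6)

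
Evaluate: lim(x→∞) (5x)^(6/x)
This is an exponential indeterminate form.

For exponential indeterminate forms, take the natural log:
  Let L = lim(x→∞) (5x)^(6/x)
  Then ln(L) = lim(x→∞) [exponent × ln(base)]
  Evaluate using L'Hôpital or standard limits, then exponentiate.
  L = 1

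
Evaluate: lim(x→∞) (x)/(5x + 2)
This is an ∞/∞ indeterminate form.

Apply L'Hôpital's rule: differentiate numerator and denominator separately.
  f(x) = x   ⇒   f'(x) = 1
  g(x) = 5·x + 2   ⇒   g'(x) = 5
  lim(x→∞) f'(x)/g'(x) = lim(x→∞) (1)/(5)
  = 1/5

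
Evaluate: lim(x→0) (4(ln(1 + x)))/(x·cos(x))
This is a 0/0 indeterminate form.

Apply L'Hôpital's rule: differentiate numerator and denominator separately.
  f(x) = 4·ln(x + 1)   ⇒   f'(x) = 4/(x + 1)
  g(x) = x·cos(x)   ⇒   g'(x) = -x·sin(x) + cos(x)
  lim(x→0) f'(x)/g'(x) = lim(x→0) (4/(x + 1))/(-x·sin(x) + cos(x))
  = 4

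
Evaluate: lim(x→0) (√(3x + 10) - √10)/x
This is a standard limit.

Factor or rationalize the expression:
  lim(x→0) (√(3x + 10) - √10)/x = 3·sqrt(10)/20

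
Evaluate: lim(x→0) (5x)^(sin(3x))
This is an exponential indeterminate form.

For exponential indeterminate forms, take the natural log:
  Let L = lim(x→0) (5x)^(sin(3x))
  Then ln(L) = lim(x→0) [exponent × ln(base)]
  Evaluate using L'Hôpital or standard limits, then exponentiate.
  L = 1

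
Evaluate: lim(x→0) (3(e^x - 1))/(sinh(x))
This is a 0/0 indeterminate form.

Apply L'Hôpital's rule: differentiate numerator and denominator separately.
  f(x) = 3·e^(x) - 3   ⇒   f'(x) = 3·e^(x)
  g(x) = sinh(x)   ⇒   g'(x) = cosh(x)
  lim(x→0) f'(x)/g'(x) = lim(x→0) (3·e^(x))/(cosh(x))
  = 3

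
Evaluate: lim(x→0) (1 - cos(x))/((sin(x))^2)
This is a 0/0 indeterminate form.

Apply L'Hôpital's rule: differentiate numerator and denominator separately.
  f(x) = 1 - cos(x)   ⇒   f'(x) = sin(x)
  g(x) = sin(x)^2   ⇒   g'(x) = 2·sin(x)·cos(x)
  lim(x→0) f'(x)/g'(x) = lim(x→0) (sin(x))/(2·sin(x)·cos(x))
  = 1/2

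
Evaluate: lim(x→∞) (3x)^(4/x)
This is an exponential indeterminate form.

For exponential indeterminate forms, take the natural log:
  Let L = lim(x→∞) (3x)^(4/x)
  Then ln(L) = lim(x→∞) [exponent × ln(base)]
  Evaluate using L'Hôpital or standard limits, then exponentiate.
  L = 1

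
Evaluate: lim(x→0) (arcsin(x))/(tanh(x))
This is a 0/0 indeterminate form.

Apply L'Hôpital's rule: differentiate numerator and denominator separately.
  f(x) = asin(x)   ⇒   f'(x) = 1/sqrt(1 - x^2)
  g(x) = tanh(x)   ⇒   g'(x) = 1 - tanh(x)^2
  lim(x→0) f'(x)/g'(x) = lim(x→0) (1/sqrt(1 - x^2))/(1 - tanh(x)^2)
  = 1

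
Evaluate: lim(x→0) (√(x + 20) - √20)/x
This is a standard limit.

Factor or rationalize the expression:
  lim(x→0) (√(x + 20) - √20)/x = sqrt(5)/20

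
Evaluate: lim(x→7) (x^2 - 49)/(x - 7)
This is a standard limit.

Factor or rationalize the expression:
  lim(x→7) (x^2 - 49)/(x - 7) = 14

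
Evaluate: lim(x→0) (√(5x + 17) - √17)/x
This is a standard limit.

Factor or rationalize the expression:
  lim(x→0) (√(5x + 17) - √17)/x = 5·sqrt(17)/34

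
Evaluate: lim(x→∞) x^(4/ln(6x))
This is an exponential indeterminate form.

For exponential indeterminate forms, take the natural log:
  Let L = lim(x→∞) x^(4/ln(6x))
  Then ln(L) = lim(x→∞) [exponent × ln(base)]
  Evaluate using L'Hôpital or standard limits, then exponentiate.
  L = e^(4)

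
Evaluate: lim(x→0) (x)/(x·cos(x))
This is a 0/0 indeterminate form.

Apply L'Hôpital's rule: differentiate numerator and denominator separately.
  f(x) = x   ⇒   f'(x) = 1
  g(x) = x·cos(x)   ⇒   g'(x) = -x·sin(x) + cos(x)
  lim(x→0) f'(x)/g'(x) = lim(x→0) (1)/(-x·sin(x) + cos(x))
  = 1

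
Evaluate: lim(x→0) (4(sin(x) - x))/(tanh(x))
This is a 0/0 indeterminate form.

Apply L'Hôpital's rule: differentiate numerator and denominator separately.
  f(x) = -4·x + 4·sin(x)   ⇒   f'(x) = 4·cos(x) - 4
  g(x) = tanh(x)   ⇒   g'(x) = 1 - tanh(x)^2
  lim(x→0) f'(x)/g'(x) = lim(x→0) (4·cos(x) - 4)/(1 - tanh(x)^2)
  = 0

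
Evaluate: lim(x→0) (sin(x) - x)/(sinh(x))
This is a 0/0 indeterminate form.

Apply L'Hôpital's rule: differentiate numerator and denominator separately.
  f(x) = -x + sin(x)   ⇒   f'(x) = cos(x) - 1
  g(x) = sinh(x)   ⇒   g'(x) = cosh(x)
  lim(x→0) f'(x)/g'(x) = lim(x→0) (cos(x) - 1)/(cosh(x))
  = 0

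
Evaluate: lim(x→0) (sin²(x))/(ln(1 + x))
This is a 0/0 indeterminate form.

Apply L'Hôpital's rule: differentiate numerator and denominator separately.
  f(x) = sin(x)^2   ⇒   f'(x) = 2·sin(x)·cos(x)
  g(x) = ln(x + 1)   ⇒   g'(x) = 1/(x + 1)
  lim(x→0) f'(x)/g'(x) = lim(x→0) (2·sin(x)·cos(x))/(1/(x + 1))
  = 0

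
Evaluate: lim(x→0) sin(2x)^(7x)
This is an exponential indeterminate form.

For exponential indeterminate forms, take the natural log:
  Let L = lim(x→0) sin(2x)^(7x)
  Then ln(L) = lim(x→0) [exponent × ln(base)]
  Evaluate using L'Hôpital or standard limits, then exponentiate.
  L = 1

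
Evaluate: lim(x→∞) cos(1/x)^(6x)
This is an exponential indeterminate form.

For exponential indeterminate forms, take the natural log:
  Let L = lim(x→∞) cos(1/x)^(6x)
  Then ln(L) = lim(x→∞) [exponent × ln(base)]
  Evaluate using L'Hôpital or standard limits, then exponentiate.
  L = 1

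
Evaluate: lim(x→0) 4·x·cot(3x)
This is a 0·∞ indeterminate form.

Rewrite 0·∞ as a quotient (0/0 or ∞/∞ form), then apply L'Hôpital's rule:
  lim(x→0) 4·x·cot(3x) = 4/3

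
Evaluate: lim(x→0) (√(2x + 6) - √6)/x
This is a standard limit.

Factor or rationalize the expression:
  lim(x→0) (√(2x + 6) - √6)/x = sqrt(6)/6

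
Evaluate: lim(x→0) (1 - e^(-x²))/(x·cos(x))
This is a 0/0 indeterminate form.

Apply L'Hôpital's rule: differentiate numerator and denominator separately.
  f(x) = 1 - e^(-x^2)   ⇒   f'(x) = 2·x·e^(-x^2)
  g(x) = x·cos(x)   ⇒   g'(x) = -x·sin(x) + cos(x)
  lim(x→0) f'(x)/g'(x) = lim(x→0) (2·x·e^(-x^2))/(-x·sin(x) + cos(x))
  = 0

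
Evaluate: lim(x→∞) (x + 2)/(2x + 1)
This is an ∞/∞ indeterminate form.

Apply L'Hôpital's rule: differentiate numerator and denominator separately.
  f(x) = x + 2   ⇒   f'(x) = 1
  g(x) = 2·x + 1   ⇒   g'(x) = 2
  lim(x→∞) f'(x)/g'(x) = lim(x→∞) (1)/(2)
  = 1/2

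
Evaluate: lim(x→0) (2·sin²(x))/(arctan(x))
This is a 0/0 indeterminate form.

Apply L'Hôpital's rule: differentiate numerator and denominator separately.
  f(x) = 2·sin(x)^2   ⇒   f'(x) = 4·sin(x)·cos(x)
  g(x) = atan(x)   ⇒   g'(x) = 1/(x^2 + 1)
  lim(x→0) f'(x)/g'(x) = lim(x→0) (4·sin(x)·cos(x))/(1/(x^2 + 1))
  = 0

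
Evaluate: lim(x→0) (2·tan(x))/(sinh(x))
This is a 0/0 indeterminate form.

Apply L'Hôpital's rule: differentiate numerator and denominator separately.
  f(x) = 2·tan(x)   ⇒   f'(x) = 2·tan(x)^2 + 2
  g(x) = sinh(x)   ⇒   g'(x) = cosh(x)
  lim(x→0) f'(x)/g'(x) = lim(x→0) (2·tan(x)^2 + 2)/(cosh(x))
  = 2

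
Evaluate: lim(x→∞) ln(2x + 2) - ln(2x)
This is an ∞-∞ indeterminate form.

Combine fractions or rationalize to convert ∞-∞ to 0/0 form:
  lim(x→∞) ln(2x + 2) - ln(2x) = 0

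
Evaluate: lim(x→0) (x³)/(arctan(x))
This is a 0/0 indeterminate form.

Apply L'Hôpital's rule: differentiate numerator and denominator separately.
  f(x) = x^3   ⇒   f'(x) = 3·x^2
  g(x) = atan(x)   ⇒   g'(x) = 1/(x^2 + 1)
  lim(x→0) f'(x)/g'(x) = lim(x→0) (3·x^2)/(1/(x^2 + 1))
  = 0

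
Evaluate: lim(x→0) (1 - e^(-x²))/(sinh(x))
This is a 0/0 indeterminate form.

Apply L'Hôpital's rule: differentiate numerator and denominator separately.
  f(x) = 1 - e^(-x^2)   ⇒   f'(x) = 2·x·e^(-x^2)
  g(x) = sinh(x)   ⇒   g'(x) = cosh(x)
  lim(x→0) f'(x)/g'(x) = lim(x→0) (2·x·e^(-x^2))/(cosh(x))
  = 0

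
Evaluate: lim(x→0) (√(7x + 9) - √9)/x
This is a standard limit.

Factor or rationalize the expression:
  lim(x→0) (√(7x + 9) - √9)/x = 7/6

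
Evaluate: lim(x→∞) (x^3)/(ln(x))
This is an ∞/∞ indeterminate form.

Apply L'Hôpital's rule: differentiate numerator and denominator separately.
  f(x) = x^3   ⇒   f'(x) = 3·x^2
  g(x) = ln(x)   ⇒   g'(x) = 1/x
  lim(x→∞) f'(x)/g'(x) = lim(x→∞) (3·x^2)/(1/x)
  = ∞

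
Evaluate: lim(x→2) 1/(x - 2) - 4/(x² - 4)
This is an ∞-∞ indeterminate form.

Combine fractions or rationalize to convert ∞-∞ to 0/0 form:
  lim(x→2) 1/(x - 2) - 4/(x² - 4) = 1/4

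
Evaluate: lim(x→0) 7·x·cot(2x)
This is a 0·∞ indeterminate form.

Rewrite 0·∞ as a quotient (0/0 or ∞/∞ form), then apply L'Hôpital's rule:
  lim(x→0) 7·x·cot(2x) = 7/2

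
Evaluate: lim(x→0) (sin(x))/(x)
This is a 0/0 indeterminate form.

Apply L'Hôpital's rule: differentiate numerator and denominator separately.
  f(x) = sin(x)   ⇒   f'(x) = cos(x)
  g(x) = x   ⇒   g'(x) = 1
  lim(x→0) f'(x)/g'(x) = lim(x→0) (cos(x))/(1)
  = 1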